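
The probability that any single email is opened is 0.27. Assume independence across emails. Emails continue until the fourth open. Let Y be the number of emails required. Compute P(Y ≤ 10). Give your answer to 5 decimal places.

Finishing within 10 emails ⇔ at least 4 successes in the first 10. With X ~ Binomial(10, 0.27), P(Y ≤ 10) = 1 − P(X ≤ 3).
  k=0: C(10,0)·0.27^0·0.73^10 = 0.0429763
  k=1: C(10,1)·0.27^1·0.73^9 = 0.1589533
  k=2: C(10,2)·0.27^2·0.73^8 = 0.2645592
  k=3: C(10,3)·0.27^3·0.73^7 = 0.2609351
1 − 0.7274239 = 0.2725761

0.27258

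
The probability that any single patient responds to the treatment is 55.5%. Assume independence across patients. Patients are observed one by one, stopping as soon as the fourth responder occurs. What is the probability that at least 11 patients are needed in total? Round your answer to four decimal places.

0.0963

Needing more than 10 patients ⇔ fewer than 4 successes in the first 10. With X ~ Binomial(10, 0.555), P(Y > 10) = P(X ≤ 3).
  k=0: C(10,0)·0.555^0·0.445^10 = 0.000305
  k=1: C(10,1)·0.555^1·0.445^9 = 0.003798
  k=2: C(10,2)·0.555^2·0.445^8 = 0.021315
  k=3: C(10,3)·0.555^3·0.445^7 = 0.070889
P(X ≤ 3) = 0.096306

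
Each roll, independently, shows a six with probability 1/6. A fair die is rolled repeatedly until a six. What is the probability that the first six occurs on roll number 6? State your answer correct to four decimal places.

Geometric (trials to first success), p = 0.166667.
P(Y = 6) = (1−p)^5 · p = 0.40188 · 0.166667 = 0.066980

0.0670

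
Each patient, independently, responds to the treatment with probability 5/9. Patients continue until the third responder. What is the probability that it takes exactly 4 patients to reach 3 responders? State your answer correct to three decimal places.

Y = trial on which the third success occurs; negative binomial, r=3, p=0.555556.
P(Y=4) = C(3,2) · p^3 · (1−p)^1
= 3 · 0.17147 · 0.44444 = 0.22862

0.229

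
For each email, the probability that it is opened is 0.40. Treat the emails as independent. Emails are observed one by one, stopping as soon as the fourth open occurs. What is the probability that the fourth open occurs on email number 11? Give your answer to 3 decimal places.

0.086

Y = trial on which the fourth success occurs; negative binomial, r=4, p=0.40.
P(Y=11) = C(10,3) · p^4 · (1−p)^7
= 120 · 0.0256 · 0.027994 = 0.08600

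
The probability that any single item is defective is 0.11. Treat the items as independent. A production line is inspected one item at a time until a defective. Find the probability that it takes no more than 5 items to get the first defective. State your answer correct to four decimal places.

Y = number of items to the first success; geometric, p = 0.11.
P(Y ≤ 5) = 1 − (1−p)^5 = 1 − 0.558406 = 0.441594

0.4416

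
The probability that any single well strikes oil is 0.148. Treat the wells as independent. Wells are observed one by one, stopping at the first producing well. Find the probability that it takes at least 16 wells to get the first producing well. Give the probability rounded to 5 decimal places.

Y = number of wells to the first success; geometric, p = 0.148.
P(Y > 15) = P(first 15 all fail) = (1−p)^15 = 0.0904886

0.09049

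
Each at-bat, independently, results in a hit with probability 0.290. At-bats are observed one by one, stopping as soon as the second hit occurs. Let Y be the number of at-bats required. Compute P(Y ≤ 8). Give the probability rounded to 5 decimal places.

Finishing within 8 at-bats ⇔ at least 2 successes in the first 8. With X ~ Binomial(8, 0.29), P(Y ≤ 8) = 1 − P(X ≤ 1).
  k=0: C(8,0)·0.29^0·0.71^8 = 0.0645754
  k=1: C(8,1)·0.29^1·0.71^7 = 0.2110068
1 − 0.2755821 = 0.7244179

0.72442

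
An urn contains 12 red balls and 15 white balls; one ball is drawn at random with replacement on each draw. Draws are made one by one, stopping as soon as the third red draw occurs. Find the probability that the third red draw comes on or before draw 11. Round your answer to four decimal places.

Finishing within 11 draws ⇔ at least 3 successes in the first 11. With X ~ Binomial(11, 0.444444), P(Y ≤ 11) = 1 − P(X ≤ 2).
  k=0: C(11,0)·0.444444^0·0.555556^11 = 0.001556
  k=1: C(11,1)·0.444444^1·0.555556^10 = 0.013693
  k=2: C(11,2)·0.444444^2·0.555556^9 = 0.054770
1 − 0.070019 = 0.929981

0.9300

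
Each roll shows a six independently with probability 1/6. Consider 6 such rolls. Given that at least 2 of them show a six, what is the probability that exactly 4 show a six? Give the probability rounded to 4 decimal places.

0.0305

X ~ Binomial(6, 0.166667). Want P(X=4 | X≥2) = P(X=4) / P(X≥2).
P(X=4) = C(6,4)·0.166667^4·0.833333^2 = 0.008038
P(X≥2) = 1 − 0.334898 − 0.401878 = 0.263224
Ratio = 0.008038 / 0.263224 = 0.030535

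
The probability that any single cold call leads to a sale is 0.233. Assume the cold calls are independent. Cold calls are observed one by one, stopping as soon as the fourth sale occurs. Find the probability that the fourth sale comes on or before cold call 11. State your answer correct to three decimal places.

Finishing within 11 cold calls ⇔ at least 4 successes in the first 11. With X ~ Binomial(11, 0.233), P(Y ≤ 11) = 1 − P(X ≤ 3).
  k=0: C(11,0)·0.233^0·0.767^11 = 0.05404
  k=1: C(11,1)·0.233^1·0.767^10 = 0.18059
  k=2: C(11,2)·0.233^2·0.767^9 = 0.27430
  k=3: C(11,3)·0.233^3·0.767^8 = 0.24999
1 − 0.75893 = 0.24107

0.241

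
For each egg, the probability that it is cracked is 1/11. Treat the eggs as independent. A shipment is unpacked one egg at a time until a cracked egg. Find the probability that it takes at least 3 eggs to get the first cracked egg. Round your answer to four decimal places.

Y = number of eggs to the first success; geometric, p = 0.090909.
P(Y > 2) = P(first 2 all fail) = (1−p)^2 = 0.826446

0.8264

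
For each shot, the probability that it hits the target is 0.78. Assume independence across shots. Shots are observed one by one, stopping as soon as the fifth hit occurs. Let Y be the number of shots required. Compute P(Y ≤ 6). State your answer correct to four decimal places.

0.6063

Finishing within 6 shots ⇔ at least 5 successes in the first 6. With X ~ Binomial(6, 0.78), P(Y ≤ 6) = 1 − P(X ≤ 4).
  k=0: C(6,0)·0.78^0·0.22^6 = 0.000113
  k=1: C(6,1)·0.78^1·0.22^5 = 0.002412
  k=2: C(6,2)·0.78^2·0.22^4 = 0.021378
  k=3: C(6,3)·0.78^3·0.22^3 = 0.101061
  k=4: C(6,4)·0.78^4·0.22^2 = 0.268729
1 − 0.393693 = 0.606307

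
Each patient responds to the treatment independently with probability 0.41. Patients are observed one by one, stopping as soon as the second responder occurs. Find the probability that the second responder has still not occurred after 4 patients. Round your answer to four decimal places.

Needing more than 4 patients ⇔ fewer than 2 successes in the first 4. With X ~ Binomial(4, 0.41), P(Y > 4) = P(X ≤ 1).
  k=0: C(4,0)·0.41^0·0.59^4 = 0.121174
  k=1: C(4,1)·0.41^1·0.59^3 = 0.336822
P(X ≤ 1) = 0.457995

0.4580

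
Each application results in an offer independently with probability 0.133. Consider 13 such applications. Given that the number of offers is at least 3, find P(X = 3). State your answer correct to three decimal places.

X ~ Binomial(13, 0.133). Want P(X=3 | X≥3) = P(X=3) / P(X≥3).
P(X=3) = C(13,3)·0.133^3·0.867^10 = 0.16148
P(X≥3) = 1 − 0.15640 − 0.31191 − 0.28708 = 0.24461
Ratio = 0.16148 / 0.24461 = 0.66015

0.660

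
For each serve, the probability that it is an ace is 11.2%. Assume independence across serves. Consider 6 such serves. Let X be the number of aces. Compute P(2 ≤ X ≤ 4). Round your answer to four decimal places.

0.1385

X ~ Binomial(6, 0.112); P(2 ≤ X ≤ 4) = Σ C(6,k) p^k (1−p)^(6−k) over k:
  k=2: C(6,2)·0.112^2·0.888^4 = 0.116998
  k=3: C(6,3)·0.112^3·0.888^3 = 0.019675
  k=4: C(6,4)·0.112^4·0.888^2 = 0.001861
Total = 0.138535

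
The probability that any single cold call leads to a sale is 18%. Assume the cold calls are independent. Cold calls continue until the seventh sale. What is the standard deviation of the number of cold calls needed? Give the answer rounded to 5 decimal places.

Y = total cold calls until the seventh success; negative binomial with r=7, p=0.18.
SD(Y) = √[r(1−p)/p²] = √(177.1604938) = 13.3101651

13.31017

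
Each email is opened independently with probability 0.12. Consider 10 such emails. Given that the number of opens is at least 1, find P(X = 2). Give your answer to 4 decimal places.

X ~ Binomial(10, 0.12). Want P(X=2 | X≥1) = P(X=2) / P(X≥1).
P(X=2) = C(10,2)·0.12^2·0.88^8 = 0.233043
P(X≥1) = 1 − 0.278501 = 0.721499
Ratio = 0.233043 / 0.721499 = 0.322999

0.3230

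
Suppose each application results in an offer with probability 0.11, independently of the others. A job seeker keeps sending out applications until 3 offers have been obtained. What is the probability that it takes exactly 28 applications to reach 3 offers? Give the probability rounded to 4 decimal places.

0.0254

Y = trial on which the third success occurs; negative binomial, r=3, p=0.11.
P(Y=28) = C(27,2) · p^3 · (1−p)^25
= 351 · 0.001331 · 0.054294 = 0.025365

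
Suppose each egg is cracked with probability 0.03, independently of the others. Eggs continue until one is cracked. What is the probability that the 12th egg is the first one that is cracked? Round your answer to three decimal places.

Geometric (trials to first success), p = 0.03.
P(Y = 12) = (1−p)^11 · p = 0.7153 · 0.03 = 0.02146

0.021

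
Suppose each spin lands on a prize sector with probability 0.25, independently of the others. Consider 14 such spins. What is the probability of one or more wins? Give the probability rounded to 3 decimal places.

P(at least one) = 1 − P(none) = 1 − (1 − 0.25)^14
= 1 − 0.01782 = 0.98218

0.982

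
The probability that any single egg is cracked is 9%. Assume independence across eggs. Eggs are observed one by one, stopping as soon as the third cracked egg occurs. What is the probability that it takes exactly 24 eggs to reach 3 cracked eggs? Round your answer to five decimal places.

0.02545

Y = trial on which the third success occurs; negative binomial, r=3, p=0.09.
P(Y=24) = C(23,2) · p^3 · (1−p)^21
= 253 · 0.000729 · 0.138 = 0.0254517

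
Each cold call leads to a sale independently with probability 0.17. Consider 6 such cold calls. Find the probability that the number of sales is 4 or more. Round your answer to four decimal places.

X ~ Binomial(6, 0.17); P(X ≥ 4) = Σ C(6,k) p^k (1−p)^(6−k) over k:
  k=4: C(6,4)·0.17^4·0.83^2 = 0.008631
  k=5: C(6,5)·0.17^5·0.83^1 = 0.000707
  k=6: C(6,6)·0.17^6·0.83^0 = 0.000024
Total = 0.009362

0.0094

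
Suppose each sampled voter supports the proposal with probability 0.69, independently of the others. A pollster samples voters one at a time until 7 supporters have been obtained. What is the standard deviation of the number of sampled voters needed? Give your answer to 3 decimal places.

2.135

Y = total sampled voters until the seventh success; negative binomial with r=7, p=0.69.
SD(Y) = √[r(1−p)/p²] = √(4.55787) = 2.13492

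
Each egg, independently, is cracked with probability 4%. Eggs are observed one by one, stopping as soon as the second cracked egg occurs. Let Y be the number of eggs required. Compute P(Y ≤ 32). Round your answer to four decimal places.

Finishing within 32 eggs ⇔ at least 2 successes in the first 32. With X ~ Binomial(32, 0.04), P(Y ≤ 32) = 1 − P(X ≤ 1).
  k=0: C(32,0)·0.04^0·0.96^32 = 0.270819
  k=1: C(32,1)·0.04^1·0.96^31 = 0.361092
1 − 0.631911 = 0.368089

0.3681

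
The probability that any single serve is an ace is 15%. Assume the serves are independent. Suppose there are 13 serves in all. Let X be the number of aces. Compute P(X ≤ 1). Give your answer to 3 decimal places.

X ~ Binomial(13, 0.15); P(X ≤ 1) = Σ C(13,k) p^k (1−p)^(13−k) over k:
  k=0: C(13,0)·0.15^0·0.85^13 = 0.12091
  k=1: C(13,1)·0.15^1·0.85^12 = 0.27737
Total = 0.39828

0.398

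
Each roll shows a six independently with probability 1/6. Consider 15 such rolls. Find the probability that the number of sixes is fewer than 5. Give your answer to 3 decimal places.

X ~ Binomial(15, 0.166667); P(X ≤ 4) = Σ C(15,k) p^k (1−p)^(15−k) over k:
  k=0: C(15,0)·0.166667^0·0.833333^15 = 0.06491
  k=1: C(15,1)·0.166667^1·0.833333^14 = 0.19472
  k=2: C(15,2)·0.166667^2·0.833333^13 = 0.27260
  k=3: C(15,3)·0.166667^3·0.833333^12 = 0.23626
  k=4: C(15,4)·0.166667^4·0.833333^11 = 0.14175
Total = 0.91023

0.910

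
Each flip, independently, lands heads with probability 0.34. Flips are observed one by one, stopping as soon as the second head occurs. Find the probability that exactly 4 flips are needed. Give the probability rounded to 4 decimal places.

Y = trial on which the second success occurs; negative binomial, r=2, p=0.34.
P(Y=4) = C(3,1) · p^2 · (1−p)^2
= 3 · 0.1156 · 0.4356 = 0.151066

0.1511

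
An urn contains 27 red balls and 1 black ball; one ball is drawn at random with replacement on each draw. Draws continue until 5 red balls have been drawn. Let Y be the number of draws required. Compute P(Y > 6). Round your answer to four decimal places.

0.0174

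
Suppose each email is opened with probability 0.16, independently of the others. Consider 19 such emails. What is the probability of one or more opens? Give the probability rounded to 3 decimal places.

0.964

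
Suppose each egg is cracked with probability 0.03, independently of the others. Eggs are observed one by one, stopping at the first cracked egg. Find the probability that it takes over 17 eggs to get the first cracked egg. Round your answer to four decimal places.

0.5958

Y = number of eggs to the first success; geometric, p = 0.03.
P(Y > 17) = P(first 17 all fail) = (1−p)^17 = 0.595826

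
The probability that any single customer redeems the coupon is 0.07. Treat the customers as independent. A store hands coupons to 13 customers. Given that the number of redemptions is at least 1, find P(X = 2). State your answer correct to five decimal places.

0.28169

X ~ Binomial(13, 0.07). Want P(X=2 | X≥1) = P(X=2) / P(X≥1).
P(X=2) = C(13,2)·0.07^2·0.93^11 = 0.1720296
P(X≥1) = 1 − 0.3892946 = 0.6107054
Ratio = 0.1720296 / 0.6107054 = 0.2816899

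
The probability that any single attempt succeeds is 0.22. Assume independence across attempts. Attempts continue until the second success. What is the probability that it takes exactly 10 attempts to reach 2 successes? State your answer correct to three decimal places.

0.060

Y = trial on which the second success occurs; negative binomial, r=2, p=0.22.
P(Y=10) = C(9,1) · p^2 · (1−p)^8
= 9 · 0.0484 · 0.13701 = 0.05968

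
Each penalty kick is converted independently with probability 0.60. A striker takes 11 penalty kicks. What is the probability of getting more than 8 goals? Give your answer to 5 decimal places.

0.11892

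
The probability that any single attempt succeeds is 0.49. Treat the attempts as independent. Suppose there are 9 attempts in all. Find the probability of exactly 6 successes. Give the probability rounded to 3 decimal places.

X ~ Binomial(n=9, p=0.49).
P(X=6) = C(9,6) · p^6 · (1−p)^3
= 84 · 0.013841 · 0.13265 = 0.15423

0.154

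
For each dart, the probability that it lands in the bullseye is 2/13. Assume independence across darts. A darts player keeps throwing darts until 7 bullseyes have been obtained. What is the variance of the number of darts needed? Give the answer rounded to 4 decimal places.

Y = total darts until the seventh success; negative binomial with r=7, p=0.153846.
Var(Y) = r(1−p)/p² = 7·0.846154 / 0.153846² = 250.250000

250.2500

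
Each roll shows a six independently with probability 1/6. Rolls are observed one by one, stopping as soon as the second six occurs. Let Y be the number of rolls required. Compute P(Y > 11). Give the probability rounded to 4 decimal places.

0.4307

Needing more than 11 rolls ⇔ fewer than 2 successes in the first 11. With X ~ Binomial(11, 0.166667), P(Y > 11) = P(X ≤ 1).
  k=0: C(11,0)·0.166667^0·0.833333^11 = 0.134588
  k=1: C(11,1)·0.166667^1·0.833333^10 = 0.296094
P(X ≤ 1) = 0.430682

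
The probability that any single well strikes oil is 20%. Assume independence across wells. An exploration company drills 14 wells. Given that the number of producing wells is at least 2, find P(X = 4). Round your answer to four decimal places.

X ~ Binomial(14, 0.20). Want P(X=4 | X≥2) = P(X=4) / P(X≥2).
P(X=4) = C(14,4)·0.20^4·0.80^10 = 0.171970
P(X≥2) = 1 − 0.043980 − 0.153932 = 0.802088
Ratio = 0.171970 / 0.802088 = 0.214404

0.2144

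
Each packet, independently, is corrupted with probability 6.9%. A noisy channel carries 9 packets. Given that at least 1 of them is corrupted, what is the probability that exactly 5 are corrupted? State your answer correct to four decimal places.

0.0003

X ~ Binomial(9, 0.069). Want P(X=5 | X≥1) = P(X=5) / P(X≥1).
P(X=5) = C(9,5)·0.069^5·0.931^4 = 0.000148
P(X≥1) = 1 − 0.525469 = 0.474531
Ratio = 0.000148 / 0.474531 = 0.000312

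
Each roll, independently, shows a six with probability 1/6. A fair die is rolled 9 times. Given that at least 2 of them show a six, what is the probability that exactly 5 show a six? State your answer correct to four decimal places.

X ~ Binomial(9, 0.166667). Want P(X=5 | X≥2) = P(X=5) / P(X≥2).
P(X=5) = C(9,5)·0.166667^5·0.833333^4 = 0.007814
P(X≥2) = 1 − 0.193807 − 0.348852 = 0.457341
Ratio = 0.007814 / 0.457341 = 0.017086

0.0171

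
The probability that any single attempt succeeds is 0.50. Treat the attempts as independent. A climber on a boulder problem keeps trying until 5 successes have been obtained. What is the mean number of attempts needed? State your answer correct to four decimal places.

Y = total attempts until the fifth success; negative binomial with r=5, p=0.50.
E[Y] = r / p = 5 / 0.50 = 10.000000

10.0000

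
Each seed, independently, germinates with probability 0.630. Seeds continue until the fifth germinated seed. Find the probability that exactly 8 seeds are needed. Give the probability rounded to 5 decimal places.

Y = trial on which the fifth success occurs; negative binomial, r=5, p=0.63.
P(Y=8) = C(7,4) · p^5 · (1−p)^3
= 35 · 0.099244 · 0.050653 = 0.1759446

0.17594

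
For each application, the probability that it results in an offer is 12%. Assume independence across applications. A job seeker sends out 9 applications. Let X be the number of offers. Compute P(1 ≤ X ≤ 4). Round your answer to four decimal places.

X ~ Binomial(9, 0.12); P(1 ≤ X ≤ 4) = Σ C(9,k) p^k (1−p)^(9−k) over k:
  k=1: C(9,1)·0.12^1·0.88^8 = 0.388405
  k=2: C(9,2)·0.12^2·0.88^7 = 0.211857
  k=3: C(9,3)·0.12^3·0.88^6 = 0.067409
  k=4: C(9,4)·0.12^4·0.88^5 = 0.013788
Total = 0.681460

0.6815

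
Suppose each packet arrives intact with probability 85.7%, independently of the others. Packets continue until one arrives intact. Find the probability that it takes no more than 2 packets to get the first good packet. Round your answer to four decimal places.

0.9796

Y = number of packets to the first success; geometric, p = 0.857.
P(Y ≤ 2) = 1 − (1−p)^2 = 1 − 0.020449 = 0.979551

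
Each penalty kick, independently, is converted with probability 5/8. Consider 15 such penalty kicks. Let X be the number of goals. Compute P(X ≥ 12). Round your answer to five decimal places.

0.12670

X ~ Binomial(15, 0.625); P(X ≥ 12) = Σ C(15,k) p^k (1−p)^(15−k) over k:
  k=12: C(15,12)·0.625^12·0.375^3 = 0.0852443
  k=13: C(15,13)·0.625^13·0.375^2 = 0.0327863
  k=14: C(15,14)·0.625^14·0.375^1 = 0.0078063
  k=15: C(15,15)·0.625^15·0.375^0 = 0.0008674
Total = 0.1267042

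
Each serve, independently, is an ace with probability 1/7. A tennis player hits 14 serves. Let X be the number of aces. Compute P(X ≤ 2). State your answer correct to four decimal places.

0.6772

X ~ Binomial(14, 0.142857); P(X ≤ 2) = Σ C(14,k) p^k (1−p)^(14−k) over k:
  k=0: C(14,0)·0.142857^0·0.857143^14 = 0.115543
  k=1: C(14,1)·0.142857^1·0.857143^13 = 0.269601
  k=2: C(14,2)·0.142857^2·0.857143^12 = 0.292068
Total = 0.677212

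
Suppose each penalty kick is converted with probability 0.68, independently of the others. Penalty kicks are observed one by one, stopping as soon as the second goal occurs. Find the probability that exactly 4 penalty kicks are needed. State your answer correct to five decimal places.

0.14205

Y = trial on which the second success occurs; negative binomial, r=2, p=0.68.
P(Y=4) = C(3,1) · p^2 · (1−p)^2
= 3 · 0.4624 · 0.1024 = 0.1420493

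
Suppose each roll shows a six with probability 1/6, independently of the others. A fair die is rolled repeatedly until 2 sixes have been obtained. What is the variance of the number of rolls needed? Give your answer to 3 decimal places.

60.000

Y = total rolls until the second success; negative binomial with r=2, p=0.166667.
Var(Y) = r(1−p)/p² = 2·0.833333 / 0.166667² = 60.00000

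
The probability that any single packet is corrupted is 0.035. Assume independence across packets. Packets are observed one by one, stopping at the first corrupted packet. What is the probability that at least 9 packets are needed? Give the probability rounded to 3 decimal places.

Y = number of packets to the first success; geometric, p = 0.035.
P(Y > 8) = P(first 8 all fail) = (1−p)^8 = 0.75200

0.752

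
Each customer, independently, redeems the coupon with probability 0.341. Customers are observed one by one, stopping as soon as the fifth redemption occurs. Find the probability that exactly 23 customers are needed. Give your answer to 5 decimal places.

0.01853

Y = trial on which the fifth success occurs; negative binomial, r=5, p=0.341.
P(Y=23) = C(22,4) · p^5 · (1−p)^18
= 7315 · 0.0046108 · 0.00054946 = 0.0185321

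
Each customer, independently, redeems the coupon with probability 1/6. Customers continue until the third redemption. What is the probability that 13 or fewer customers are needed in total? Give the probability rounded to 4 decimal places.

Finishing within 13 customers ⇔ at least 3 successes in the first 13. With X ~ Binomial(13, 0.166667), P(Y ≤ 13) = 1 − P(X ≤ 2).
  k=0: C(13,0)·0.166667^0·0.833333^13 = 0.093464
  k=1: C(13,1)·0.166667^1·0.833333^12 = 0.243006
  k=2: C(13,2)·0.166667^2·0.833333^11 = 0.291607
1 − 0.628077 = 0.371923

0.3719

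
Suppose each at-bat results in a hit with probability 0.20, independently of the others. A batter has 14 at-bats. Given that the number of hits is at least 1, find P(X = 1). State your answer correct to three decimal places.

X ~ Binomial(14, 0.20). Want P(X=1 | X≥1) = P(X=1) / P(X≥1).
P(X=1) = C(14,1)·0.20^1·0.80^13 = 0.15393
P(X≥1) = 1 − 0.04398 = 0.95602
Ratio = 0.15393 / 0.95602 = 0.16101

0.161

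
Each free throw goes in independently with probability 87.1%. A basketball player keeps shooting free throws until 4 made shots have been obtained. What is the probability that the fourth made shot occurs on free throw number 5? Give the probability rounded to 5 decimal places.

Y = trial on which the fourth success occurs; negative binomial, r=4, p=0.871.
P(Y=5) = C(4,3) · p^4 · (1−p)^1
= 4 · 0.57554 · 0.129 = 0.2969767

0.29698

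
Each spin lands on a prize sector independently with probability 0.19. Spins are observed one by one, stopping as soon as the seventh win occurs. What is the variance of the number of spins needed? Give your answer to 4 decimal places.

157.0637

Y = total spins until the seventh success; negative binomial with r=7, p=0.19.
Var(Y) = r(1−p)/p² = 7·0.81 / 0.19² = 157.063712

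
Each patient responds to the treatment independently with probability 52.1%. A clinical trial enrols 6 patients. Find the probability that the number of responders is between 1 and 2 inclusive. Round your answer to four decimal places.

X ~ Binomial(6, 0.521); P(1 ≤ X ≤ 2) = Σ C(6,k) p^k (1−p)^(6−k) over k:
  k=1: C(6,1)·0.521^1·0.479^5 = 0.078825
  k=2: C(6,2)·0.521^2·0.479^4 = 0.214343
Total = 0.293168

0.2932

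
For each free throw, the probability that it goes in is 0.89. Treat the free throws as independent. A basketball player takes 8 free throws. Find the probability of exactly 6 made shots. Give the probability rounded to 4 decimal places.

0.1684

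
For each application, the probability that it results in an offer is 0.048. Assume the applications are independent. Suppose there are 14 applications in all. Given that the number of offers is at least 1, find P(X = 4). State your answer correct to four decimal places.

0.0065

X ~ Binomial(14, 0.048). Want P(X=4 | X≥1) = P(X=4) / P(X≥1).
P(X=4) = C(14,4)·0.048^4·0.952^10 = 0.003249
P(X≥1) = 1 − 0.502247 = 0.497753
Ratio = 0.003249 / 0.497753 = 0.006528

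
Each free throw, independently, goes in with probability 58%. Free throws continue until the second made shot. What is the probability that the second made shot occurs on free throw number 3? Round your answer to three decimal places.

0.283

Y = trial on which the second success occurs; negative binomial, r=2, p=0.58.
P(Y=3) = C(2,1) · p^2 · (1−p)^1
= 2 · 0.3364 · 0.42 = 0.28258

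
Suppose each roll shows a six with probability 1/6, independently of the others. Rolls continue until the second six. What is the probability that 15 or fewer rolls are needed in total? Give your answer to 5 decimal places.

0.74038

Finishing within 15 rolls ⇔ at least 2 successes in the first 15. With X ~ Binomial(15, 0.166667), P(Y ≤ 15) = 1 − P(X ≤ 1).
  k=0: C(15,0)·0.166667^0·0.833333^15 = 0.0649055
  k=1: C(15,1)·0.166667^1·0.833333^14 = 0.1947164
1 − 0.2596219 = 0.7403781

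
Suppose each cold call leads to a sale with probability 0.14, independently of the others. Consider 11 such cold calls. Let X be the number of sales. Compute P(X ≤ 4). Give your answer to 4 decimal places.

X ~ Binomial(11, 0.14); P(X ≤ 4) = Σ C(11,k) p^k (1−p)^(11−k) over k:
  k=0: C(11,0)·0.14^0·0.86^11 = 0.190319
  k=1: C(11,1)·0.14^1·0.86^10 = 0.340804
  k=2: C(11,2)·0.14^2·0.86^9 = 0.277399
  k=3: C(11,3)·0.14^3·0.86^8 = 0.135474
  k=4: C(11,4)·0.14^4·0.86^7 = 0.044108
Total = 0.988104

0.9881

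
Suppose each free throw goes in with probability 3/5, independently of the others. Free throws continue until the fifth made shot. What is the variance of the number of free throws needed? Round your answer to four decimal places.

Y = total free throws until the fifth success; negative binomial with r=5, p=0.60.
Var(Y) = r(1−p)/p² = 5·0.40 / 0.60² = 5.555556

5.5556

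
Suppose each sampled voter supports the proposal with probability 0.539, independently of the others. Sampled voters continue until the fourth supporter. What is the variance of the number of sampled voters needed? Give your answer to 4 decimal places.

6.3472

Y = total sampled voters until the fourth success; negative binomial with r=4, p=0.539.
Var(Y) = r(1−p)/p² = 4·0.461 / 0.539² = 6.347218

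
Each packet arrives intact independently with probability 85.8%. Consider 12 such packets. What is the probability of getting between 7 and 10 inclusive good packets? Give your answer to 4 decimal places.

0.5212

X ~ Binomial(12, 0.858); P(7 ≤ X ≤ 10) = Σ C(12,k) p^k (1−p)^(12−k) over k:
  k=7: C(12,7)·0.858^7·0.142^5 = 0.015652
  k=8: C(12,8)·0.858^8·0.142^4 = 0.059109
  k=9: C(12,9)·0.858^9·0.142^3 = 0.158735
  k=10: C(12,10)·0.858^10·0.142^2 = 0.287736
Total = 0.521232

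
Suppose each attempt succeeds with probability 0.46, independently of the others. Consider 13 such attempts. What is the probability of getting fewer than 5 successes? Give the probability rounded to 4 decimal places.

0.2065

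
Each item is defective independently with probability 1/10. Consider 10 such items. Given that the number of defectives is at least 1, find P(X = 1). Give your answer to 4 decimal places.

0.5948

X ~ Binomial(10, 0.10). Want P(X=1 | X≥1) = P(X=1) / P(X≥1).
P(X=1) = C(10,1)·0.10^1·0.90^9 = 0.387420
P(X≥1) = 1 − 0.348678 = 0.651322
Ratio = 0.387420 / 0.651322 = 0.594822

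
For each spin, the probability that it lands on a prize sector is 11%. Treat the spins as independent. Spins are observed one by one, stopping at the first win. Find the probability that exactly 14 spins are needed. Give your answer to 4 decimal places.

0.0242

Geometric (trials to first success), p = 0.11.
P(Y = 14) = (1−p)^13 · p = 0.21982 · 0.11 = 0.024180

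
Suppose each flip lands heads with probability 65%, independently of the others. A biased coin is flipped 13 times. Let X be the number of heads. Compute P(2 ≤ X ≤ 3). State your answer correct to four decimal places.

X ~ Binomial(13, 0.65); P(2 ≤ X ≤ 3) = Σ C(13,k) p^k (1−p)^(13−k) over k:
  k=2: C(13,2)·0.65^2·0.35^11 = 0.000318
  k=3: C(13,3)·0.65^3·0.35^10 = 0.002167
Total = 0.002485

0.0025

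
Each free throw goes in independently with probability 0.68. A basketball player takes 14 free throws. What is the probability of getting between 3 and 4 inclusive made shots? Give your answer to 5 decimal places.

X ~ Binomial(14, 0.68); P(3 ≤ X ≤ 4) = Σ C(14,k) p^k (1−p)^(14−k) over k:
  k=3: C(14,3)·0.68^3·0.32^11 = 0.0004124
  k=4: C(14,4)·0.68^4·0.32^10 = 0.0024097
Total = 0.0028221

0.00282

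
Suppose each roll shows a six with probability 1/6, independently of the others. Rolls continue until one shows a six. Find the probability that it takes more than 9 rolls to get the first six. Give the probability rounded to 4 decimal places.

0.1938

Y = number of rolls to the first success; geometric, p = 0.166667.
P(Y > 9) = P(first 9 all fail) = (1−p)^9 = 0.193807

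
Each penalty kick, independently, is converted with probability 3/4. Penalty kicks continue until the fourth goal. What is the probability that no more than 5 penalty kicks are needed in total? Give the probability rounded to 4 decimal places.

0.6328

Finishing within 5 penalty kicks ⇔ at least 4 successes in the first 5. With X ~ Binomial(5, 0.75), P(Y ≤ 5) = 1 − P(X ≤ 3).
  k=0: C(5,0)·0.75^0·0.25^5 = 0.000977
  k=1: C(5,1)·0.75^1·0.25^4 = 0.014648
  k=2: C(5,2)·0.75^2·0.25^3 = 0.087891
  k=3: C(5,3)·0.75^3·0.25^2 = 0.263672
1 − 0.367188 = 0.632812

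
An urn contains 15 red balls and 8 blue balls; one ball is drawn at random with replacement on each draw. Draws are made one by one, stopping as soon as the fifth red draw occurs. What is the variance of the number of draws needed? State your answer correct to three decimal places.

Y = total draws until the fifth success; negative binomial with r=5, p=0.652174.
Var(Y) = r(1−p)/p² = 5·0.347826 / 0.652174² = 4.08889

4.089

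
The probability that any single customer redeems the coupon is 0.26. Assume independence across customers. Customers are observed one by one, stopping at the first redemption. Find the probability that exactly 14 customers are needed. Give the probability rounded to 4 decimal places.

0.0052

Geometric (trials to first success), p = 0.26.
P(Y = 14) = (1−p)^13 · p = 0.019953 · 0.26 = 0.005188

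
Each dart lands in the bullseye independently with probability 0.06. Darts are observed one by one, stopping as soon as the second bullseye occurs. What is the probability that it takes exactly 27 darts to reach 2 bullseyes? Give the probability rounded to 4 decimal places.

0.0199

Y = trial on which the second success occurs; negative binomial, r=2, p=0.06.
P(Y=27) = C(26,1) · p^2 · (1−p)^25
= 26 · 0.0036 · 0.21291 = 0.019928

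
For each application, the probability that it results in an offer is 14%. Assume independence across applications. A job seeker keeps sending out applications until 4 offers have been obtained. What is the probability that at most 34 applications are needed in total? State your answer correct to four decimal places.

Finishing within 34 applications ⇔ at least 4 successes in the first 34. With X ~ Binomial(34, 0.14), P(Y ≤ 34) = 1 − P(X ≤ 3).
  k=0: C(34,0)·0.14^0·0.86^34 = 0.005929
  k=1: C(34,1)·0.14^1·0.86^33 = 0.032814
  k=2: C(34,2)·0.14^2·0.86^32 = 0.088139
  k=3: C(34,3)·0.14^3·0.86^31 = 0.153048
1 − 0.279930 = 0.720070

0.7201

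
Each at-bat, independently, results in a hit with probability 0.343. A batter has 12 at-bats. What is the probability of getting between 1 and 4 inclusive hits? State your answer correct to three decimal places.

0.597

X ~ Binomial(12, 0.343); P(1 ≤ X ≤ 4) = Σ C(12,k) p^k (1−p)^(12−k) over k:
  k=1: C(12,1)·0.343^1·0.657^11 = 0.04052
  k=2: C(12,2)·0.343^2·0.657^10 = 0.11636
  k=3: C(12,3)·0.343^3·0.657^9 = 0.20249
  k=4: C(12,4)·0.343^4·0.657^8 = 0.23785
Total = 0.59721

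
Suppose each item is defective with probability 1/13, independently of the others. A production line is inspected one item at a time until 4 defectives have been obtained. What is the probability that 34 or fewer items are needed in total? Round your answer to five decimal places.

0.26379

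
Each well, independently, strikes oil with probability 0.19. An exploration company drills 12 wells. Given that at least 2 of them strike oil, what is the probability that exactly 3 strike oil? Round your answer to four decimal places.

X ~ Binomial(12, 0.19). Want P(X=3 | X≥2) = P(X=3) / P(X≥2).
P(X=3) = C(12,3)·0.19^3·0.81^9 = 0.226490
P(X≥2) = 1 − 0.079766 − 0.224528 = 0.695706
Ratio = 0.226490 / 0.695706 = 0.325554

0.3256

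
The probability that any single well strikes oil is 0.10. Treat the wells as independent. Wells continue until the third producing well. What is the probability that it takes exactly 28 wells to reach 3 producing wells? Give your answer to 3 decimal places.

Y = trial on which the third success occurs; negative binomial, r=3, p=0.10.
P(Y=28) = C(27,2) · p^3 · (1−p)^25
= 351 · 0.001 · 0.07179 = 0.02520

0.025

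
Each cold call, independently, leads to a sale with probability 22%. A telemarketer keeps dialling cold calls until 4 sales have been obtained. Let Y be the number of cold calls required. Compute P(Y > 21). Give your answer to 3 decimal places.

0.290

Needing more than 21 cold calls ⇔ fewer than 4 successes in the first 21. With X ~ Binomial(21, 0.22), P(Y > 21) = P(X ≤ 3).
  k=0: C(21,0)·0.22^0·0.78^21 = 0.00542
  k=1: C(21,1)·0.22^1·0.78^20 = 0.03210
  k=2: C(21,2)·0.22^2·0.78^19 = 0.09054
  k=3: C(21,3)·0.22^3·0.78^18 = 0.16174
P(X ≤ 3) = 0.28981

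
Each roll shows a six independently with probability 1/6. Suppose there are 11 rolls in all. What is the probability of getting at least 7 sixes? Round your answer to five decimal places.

0.00063

X ~ Binomial(11, 0.166667); P(X ≥ 7) = Σ C(11,k) p^k (1−p)^(11−k) over k:
  k=7: C(11,7)·0.166667^7·0.833333^4 = 0.0005685
  k=8: C(11,8)·0.166667^8·0.833333^3 = 0.0000568
  k=9: C(11,9)·0.166667^9·0.833333^2 = 0.0000038
  k=10: C(11,10)·0.166667^10·0.833333^1 = 0.0000002
  k=11: C(11,11)·0.166667^11·0.833333^0 = 0.0000000
Total = 0.0006293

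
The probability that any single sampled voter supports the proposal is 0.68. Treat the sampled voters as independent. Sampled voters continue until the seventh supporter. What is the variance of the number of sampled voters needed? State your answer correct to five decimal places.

4.84429

Y = total sampled voters until the seventh success; negative binomial with r=7, p=0.68.
Var(Y) = r(1−p)/p² = 7·0.32 / 0.68² = 4.8442907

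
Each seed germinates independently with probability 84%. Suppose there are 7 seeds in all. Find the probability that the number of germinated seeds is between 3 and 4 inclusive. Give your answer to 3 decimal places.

X ~ Binomial(7, 0.84); P(3 ≤ X ≤ 4) = Σ C(7,k) p^k (1−p)^(7−k) over k:
  k=3: C(7,3)·0.84^3·0.16^4 = 0.01360
  k=4: C(7,4)·0.84^4·0.16^3 = 0.07137
Total = 0.08497

0.085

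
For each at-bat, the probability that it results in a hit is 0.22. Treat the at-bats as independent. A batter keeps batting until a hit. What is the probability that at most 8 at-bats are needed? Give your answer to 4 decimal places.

Y = number of at-bats to the first success; geometric, p = 0.22.
P(Y ≤ 8) = 1 − (1−p)^8 = 1 − 0.137011 = 0.862989

0.8630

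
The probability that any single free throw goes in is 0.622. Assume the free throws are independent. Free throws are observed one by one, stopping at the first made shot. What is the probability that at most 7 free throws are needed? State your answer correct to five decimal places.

0.99890

Y = number of free throws to the first success; geometric, p = 0.622.
P(Y ≤ 7) = 1 − (1−p)^7 = 1 − 0.0011027 = 0.9988973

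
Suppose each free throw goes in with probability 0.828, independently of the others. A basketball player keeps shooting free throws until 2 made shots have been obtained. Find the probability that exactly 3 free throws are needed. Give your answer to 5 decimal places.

Y = trial on which the second success occurs; negative binomial, r=2, p=0.828.
P(Y=3) = C(2,1) · p^2 · (1−p)^1
= 2 · 0.68558 · 0.172 = 0.2358409

0.23584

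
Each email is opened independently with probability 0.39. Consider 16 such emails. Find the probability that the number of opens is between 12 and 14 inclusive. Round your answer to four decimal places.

X ~ Binomial(16, 0.39); P(12 ≤ X ≤ 14) = Σ C(16,k) p^k (1−p)^(16−k) over k:
  k=12: C(16,12)·0.39^12·0.61^4 = 0.003120
  k=13: C(16,13)·0.39^13·0.61^3 = 0.000614
  k=14: C(16,14)·0.39^14·0.61^2 = 0.000084
Total = 0.003818

0.0038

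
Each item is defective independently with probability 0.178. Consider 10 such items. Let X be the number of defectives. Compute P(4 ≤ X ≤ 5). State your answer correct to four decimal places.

X ~ Binomial(10, 0.178); P(4 ≤ X ≤ 5) = Σ C(10,k) p^k (1−p)^(10−k) over k:
  k=4: C(10,4)·0.178^4·0.822^6 = 0.065032
  k=5: C(10,5)·0.178^5·0.822^5 = 0.016899
Total = 0.081931

0.0819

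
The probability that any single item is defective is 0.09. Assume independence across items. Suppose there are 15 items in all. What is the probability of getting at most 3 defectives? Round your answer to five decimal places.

0.96006

X ~ Binomial(15, 0.09); P(X ≤ 3) = Σ C(15,k) p^k (1−p)^(15−k) over k:
  k=0: C(15,0)·0.09^0·0.91^15 = 0.2430082
  k=1: C(15,1)·0.09^1·0.91^14 = 0.3605066
  k=2: C(15,2)·0.09^2·0.91^13 = 0.2495815
  k=3: C(15,3)·0.09^3·0.91^12 = 0.1069635
Total = 0.9600598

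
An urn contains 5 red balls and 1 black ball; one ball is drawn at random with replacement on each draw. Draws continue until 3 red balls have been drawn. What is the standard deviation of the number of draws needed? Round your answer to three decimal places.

0.849

Y = total draws until the third success; negative binomial with r=3, p=0.833333.
SD(Y) = √[r(1−p)/p²] = √(0.72000) = 0.84853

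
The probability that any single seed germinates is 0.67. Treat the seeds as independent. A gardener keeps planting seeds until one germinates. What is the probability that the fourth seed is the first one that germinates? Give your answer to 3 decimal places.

0.024

Geometric (trials to first success), p = 0.67.
P(Y = 4) = (1−p)^3 · p = 0.035937 · 0.67 = 0.02408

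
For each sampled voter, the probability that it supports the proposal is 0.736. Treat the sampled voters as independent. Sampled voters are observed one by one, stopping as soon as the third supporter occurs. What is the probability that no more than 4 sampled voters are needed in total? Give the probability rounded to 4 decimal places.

0.7144

Finishing within 4 sampled voters ⇔ at least 3 successes in the first 4. With X ~ Binomial(4, 0.736), P(Y ≤ 4) = 1 − P(X ≤ 2).
  k=0: C(4,0)·0.736^0·0.264^4 = 0.004858
  k=1: C(4,1)·0.736^1·0.264^3 = 0.054169
  k=2: C(4,2)·0.736^2·0.264^2 = 0.226524
1 − 0.285551 = 0.714449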